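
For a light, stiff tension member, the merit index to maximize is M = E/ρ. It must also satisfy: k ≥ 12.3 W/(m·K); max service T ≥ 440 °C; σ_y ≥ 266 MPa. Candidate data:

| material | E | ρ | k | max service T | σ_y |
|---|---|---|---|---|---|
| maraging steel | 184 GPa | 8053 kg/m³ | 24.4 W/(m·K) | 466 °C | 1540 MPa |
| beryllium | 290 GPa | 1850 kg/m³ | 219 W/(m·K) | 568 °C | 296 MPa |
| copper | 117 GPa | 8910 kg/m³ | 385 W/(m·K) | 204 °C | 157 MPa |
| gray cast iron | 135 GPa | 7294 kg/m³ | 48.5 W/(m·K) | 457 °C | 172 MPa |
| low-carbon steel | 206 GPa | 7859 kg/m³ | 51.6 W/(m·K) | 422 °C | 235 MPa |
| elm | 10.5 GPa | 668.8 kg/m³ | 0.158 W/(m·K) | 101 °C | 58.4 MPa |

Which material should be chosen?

beryllium

Screen on constraints: k ≥ 12.3 W/(m·K); max service T ≥ 440 °C; σ_y ≥ 266 MPa. Survivors: maraging steel, beryllium.
Computing M directly (units already consistent):
  beryllium: M = 157 MN·m/kg
  maraging steel: M = 22.8 MN·m/kg
Highest index: beryllium.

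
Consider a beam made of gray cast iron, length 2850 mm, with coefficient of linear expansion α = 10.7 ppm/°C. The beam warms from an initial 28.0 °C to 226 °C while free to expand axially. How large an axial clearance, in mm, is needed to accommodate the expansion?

6.04 mm

ΔT = 226 − 28.0 = 198.0 K.
ΔL = α·L₀·ΔT = 10.7×10⁻⁶ × 2850 mm × 198.0 K = 6.04 mm.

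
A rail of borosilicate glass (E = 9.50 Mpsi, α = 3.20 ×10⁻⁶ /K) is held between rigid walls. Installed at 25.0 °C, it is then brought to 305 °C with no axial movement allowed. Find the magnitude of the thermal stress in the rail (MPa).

58.7 MPa

E = 9.50 Mpsi = 65.50 GPa.
ΔT = 280.0 K. Constrained thermal stress σ = E·α·ΔT = 65.50×10³ MPa × 3.20×10⁻⁶ × 280.0 = 58.7 MPa (compressive).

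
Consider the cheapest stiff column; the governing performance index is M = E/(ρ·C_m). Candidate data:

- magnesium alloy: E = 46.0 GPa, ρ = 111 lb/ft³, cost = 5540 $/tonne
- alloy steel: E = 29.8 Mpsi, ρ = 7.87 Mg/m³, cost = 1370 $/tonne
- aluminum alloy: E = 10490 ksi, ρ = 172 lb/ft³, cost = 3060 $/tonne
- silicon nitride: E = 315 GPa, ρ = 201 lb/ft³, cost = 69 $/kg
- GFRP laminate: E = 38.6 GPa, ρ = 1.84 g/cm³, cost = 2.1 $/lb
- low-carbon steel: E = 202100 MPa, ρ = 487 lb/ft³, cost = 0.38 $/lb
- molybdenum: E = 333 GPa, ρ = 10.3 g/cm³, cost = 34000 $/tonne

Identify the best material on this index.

Putting every candidate on a common basis:
  magnesium alloy: E = 46.00 GPa, ρ = 1778 kg/m³, cost = 5.540 $/kg
  alloy steel: E = 205.5 GPa, ρ = 7870 kg/m³, cost = 1.370 $/kg
  aluminum alloy: E = 72.33 GPa, ρ = 2755 kg/m³, cost = 3.060 $/kg
  silicon nitride: E = 315.0 GPa, ρ = 3220 kg/m³, cost = 69.00 $/kg
  GFRP laminate: E = 38.60 GPa, ρ = 1840 kg/m³, cost = 4.630 $/kg
  low-carbon steel: E = 202.1 GPa, ρ = 7801 kg/m³, cost = 0.8377 $/kg
  molybdenum: E = 333.0 GPa, ρ = 10300 kg/m³, cost = 34.00 $/kg
  low-carbon steel: M = 30.9 MN·m per $
  alloy steel: M = 19.1 MN·m per $
  aluminum alloy: M = 8.58 MN·m per $
  magnesium alloy: M = 4.67 MN·m per $
  GFRP laminate: M = 4.53 MN·m per $
  silicon nitride: M = 1.42 MN·m per $
  molybdenum: M = 0.951 MN·m per $
Highest index: low-carbon steel.

low-carbon steel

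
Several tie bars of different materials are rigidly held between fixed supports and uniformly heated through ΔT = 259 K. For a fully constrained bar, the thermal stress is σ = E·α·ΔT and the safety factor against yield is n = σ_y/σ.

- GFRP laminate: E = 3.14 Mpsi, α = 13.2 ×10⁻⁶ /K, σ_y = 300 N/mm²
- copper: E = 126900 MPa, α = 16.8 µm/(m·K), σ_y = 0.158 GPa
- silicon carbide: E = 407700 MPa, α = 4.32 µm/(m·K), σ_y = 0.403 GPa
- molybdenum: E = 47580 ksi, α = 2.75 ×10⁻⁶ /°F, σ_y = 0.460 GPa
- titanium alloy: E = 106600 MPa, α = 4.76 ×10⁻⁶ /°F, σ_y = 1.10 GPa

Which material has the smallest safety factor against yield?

copper

With everything in SI (GPa, ×10⁻⁶/K, MPa):
  GFRP laminate: E = 21.65, α = 13.2, σ_y = 300.0 → σ = 74.0 MPa, n = 4.05
  copper: E = 126.9, α = 16.8, σ_y = 158.0 → σ = 552 MPa, n = 0.286
  silicon carbide: E = 407.7, α = 4.32, σ_y = 403.0 → σ = 456 MPa, n = 0.883
  molybdenum: E = 328.1, α = 4.95, σ_y = 460.0 → σ = 421 MPa, n = 1.09
  titanium alloy: E = 106.6, α = 8.57, σ_y = 1100 → σ = 237 MPa, n = 4.65
Copper has the lowest safety factor, n = 0.286.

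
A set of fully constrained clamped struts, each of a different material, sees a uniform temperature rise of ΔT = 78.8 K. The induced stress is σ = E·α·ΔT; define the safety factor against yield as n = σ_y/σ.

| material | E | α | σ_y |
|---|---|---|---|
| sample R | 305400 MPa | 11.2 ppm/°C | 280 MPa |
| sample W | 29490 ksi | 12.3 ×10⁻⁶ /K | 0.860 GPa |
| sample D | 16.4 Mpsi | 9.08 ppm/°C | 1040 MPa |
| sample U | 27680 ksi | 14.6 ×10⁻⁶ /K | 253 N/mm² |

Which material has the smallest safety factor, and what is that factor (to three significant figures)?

Converting E to GPa, α to ×10⁻⁶/K, σ_y to MPa, then σ and n for each:
  sample R: E = 305.4, α = 11.2, σ_y = 280.0 → σ = 270 MPa, n = 1.04
  sample W: E = 203.3, α = 12.3, σ_y = 860.0 → σ = 197 MPa, n = 4.36
  sample D: E = 113.1, α = 9.08, σ_y = 1040 → σ = 80.9 MPa, n = 12.9
  sample U: E = 190.8, α = 14.6, σ_y = 253.0 → σ = 220 MPa, n = 1.15
Smallest n: sample R with n = 1.04.

sample R, n = 1.04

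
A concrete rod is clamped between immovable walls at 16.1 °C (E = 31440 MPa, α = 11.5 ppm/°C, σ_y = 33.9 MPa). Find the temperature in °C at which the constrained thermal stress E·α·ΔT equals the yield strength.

110 °C

E = 31440 MPa = 31.44 GPa.
E·α·ΔT = 33.90 MPa ⇒ ΔT = 33.90 / (31.44×10³ × 11.5×10⁻⁶) = 93.76 K.
T = 16.1 + 93.76 = 109.9 °C.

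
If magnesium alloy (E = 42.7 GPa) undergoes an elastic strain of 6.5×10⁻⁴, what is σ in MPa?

27.8 MPa

σ = E·ε = 42700 MPa × 6.5×10⁻⁴ = 27.8 MPa.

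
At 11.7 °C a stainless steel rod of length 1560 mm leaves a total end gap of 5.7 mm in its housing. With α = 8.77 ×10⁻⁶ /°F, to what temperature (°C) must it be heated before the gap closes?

243 °C

α = 8.77×10⁻⁶/°F × 9/5 = 15.8×10⁻⁶/K.
α·L₀·ΔT = 5.7 mm ⇒ ΔT = 5.7 / (15.8×10⁻⁶ × 1560.0) = 231.5 K.
T = 11.7 + 231.5 = 243.2 °C.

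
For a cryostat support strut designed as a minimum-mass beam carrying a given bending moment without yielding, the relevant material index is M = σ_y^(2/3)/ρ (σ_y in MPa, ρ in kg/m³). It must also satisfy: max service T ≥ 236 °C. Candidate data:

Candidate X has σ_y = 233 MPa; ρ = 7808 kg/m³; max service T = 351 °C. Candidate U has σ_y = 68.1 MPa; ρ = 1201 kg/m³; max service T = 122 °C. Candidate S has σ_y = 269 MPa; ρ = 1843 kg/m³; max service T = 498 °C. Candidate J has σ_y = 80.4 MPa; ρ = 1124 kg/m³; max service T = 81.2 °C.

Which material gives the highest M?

candidate S

Screen on constraints: max service T ≥ 236 °C. Survivors: candidate X, candidate S.
Computing M directly (units already consistent):
  candidate S: M = 22.6×10⁻³
  candidate X: M = 4.85×10⁻³
Candidate S ranks first.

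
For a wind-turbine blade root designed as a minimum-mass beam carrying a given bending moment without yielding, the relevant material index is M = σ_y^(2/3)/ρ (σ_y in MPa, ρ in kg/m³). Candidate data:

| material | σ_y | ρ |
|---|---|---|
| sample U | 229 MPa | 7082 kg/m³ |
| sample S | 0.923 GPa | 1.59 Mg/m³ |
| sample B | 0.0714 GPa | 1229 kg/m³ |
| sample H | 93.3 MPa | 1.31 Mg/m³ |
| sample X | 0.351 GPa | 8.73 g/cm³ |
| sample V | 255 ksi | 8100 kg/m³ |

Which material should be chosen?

sample S

Putting every candidate on a common basis:
  sample U: σ_y = 229.0 MPa, ρ = 7082 kg/m³
  sample S: σ_y = 923.0 MPa, ρ = 1590 kg/m³
  sample B: σ_y = 71.40 MPa, ρ = 1229 kg/m³
  sample H: σ_y = 93.30 MPa, ρ = 1310 kg/m³
  sample X: σ_y = 351.0 MPa, ρ = 8730 kg/m³
  sample V: σ_y = 1758 MPa, ρ = 8100 kg/m³
  sample S: M = 59.6×10⁻³
  sample V: M = 18.0×10⁻³
  sample H: M = 15.7×10⁻³
  sample B: M = 14.0×10⁻³
  sample X: M = 5.70×10⁻³
  sample U: M = 5.29×10⁻³
Sample S ranks first.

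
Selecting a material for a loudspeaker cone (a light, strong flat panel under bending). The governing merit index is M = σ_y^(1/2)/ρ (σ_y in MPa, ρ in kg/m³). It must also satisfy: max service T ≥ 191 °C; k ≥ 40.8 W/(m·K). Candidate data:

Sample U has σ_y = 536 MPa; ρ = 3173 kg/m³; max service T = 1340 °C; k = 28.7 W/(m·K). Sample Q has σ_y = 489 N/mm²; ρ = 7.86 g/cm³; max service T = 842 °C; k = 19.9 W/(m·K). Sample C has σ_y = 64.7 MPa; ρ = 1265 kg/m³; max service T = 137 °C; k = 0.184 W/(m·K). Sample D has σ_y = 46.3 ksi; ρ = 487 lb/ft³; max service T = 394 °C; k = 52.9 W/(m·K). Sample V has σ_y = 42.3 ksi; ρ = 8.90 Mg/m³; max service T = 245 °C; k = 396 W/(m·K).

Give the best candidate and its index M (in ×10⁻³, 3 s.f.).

sample D, M = 2.29×10⁻³

Screen on constraints: max service T ≥ 191 °C; k ≥ 40.8 W/(m·K). Survivors: sample D, sample V.
In SI units:
  sample D: σ_y = 319.2 MPa, ρ = 7801 kg/m³
  sample V: σ_y = 291.6 MPa, ρ = 8900 kg/m³
  sample D: M = 2.29×10⁻³
  sample V: M = 1.92×10⁻³
Sample D ranks first.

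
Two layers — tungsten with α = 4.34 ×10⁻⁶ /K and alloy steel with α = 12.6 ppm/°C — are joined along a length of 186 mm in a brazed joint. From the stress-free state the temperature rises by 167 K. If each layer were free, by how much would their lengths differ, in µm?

Δα = |4.34 − 12.6|×10⁻⁶/K = 8.26×10⁻⁶/K.
ΔL_mismatch = Δα·L·ΔT = 8.26×10⁻⁶ × 186.0 mm × 167.0 K = 257 µm.

257 µm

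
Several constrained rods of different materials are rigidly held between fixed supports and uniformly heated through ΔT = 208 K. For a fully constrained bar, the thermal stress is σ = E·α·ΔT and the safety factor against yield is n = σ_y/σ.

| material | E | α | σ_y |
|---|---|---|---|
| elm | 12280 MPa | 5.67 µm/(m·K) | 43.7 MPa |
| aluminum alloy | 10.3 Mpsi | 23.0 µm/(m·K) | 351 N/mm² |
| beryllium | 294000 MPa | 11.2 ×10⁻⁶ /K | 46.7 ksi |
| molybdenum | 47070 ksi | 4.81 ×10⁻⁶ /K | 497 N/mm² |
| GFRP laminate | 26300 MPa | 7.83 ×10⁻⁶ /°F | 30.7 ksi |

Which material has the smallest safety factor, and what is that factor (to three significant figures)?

Per material, after unit conversion:
  elm: E = 12.28, α = 5.67, σ_y = 43.70 → σ = 14.5 MPa, n = 3.02
  aluminum alloy: E = 71.02, α = 23.0, σ_y = 351.0 → σ = 340 MPa, n = 1.03
  beryllium: E = 294.0, α = 11.2, σ_y = 322.0 → σ = 685 MPa, n = 0.470
  molybdenum: E = 324.5, α = 4.81, σ_y = 497.0 → σ = 325 MPa, n = 1.53
  GFRP laminate: E = 26.30, α = 14.1, σ_y = 211.7 → σ = 77.1 MPa, n = 2.75
Beryllium has the lowest safety factor, n = 0.470.

beryllium, n = 0.470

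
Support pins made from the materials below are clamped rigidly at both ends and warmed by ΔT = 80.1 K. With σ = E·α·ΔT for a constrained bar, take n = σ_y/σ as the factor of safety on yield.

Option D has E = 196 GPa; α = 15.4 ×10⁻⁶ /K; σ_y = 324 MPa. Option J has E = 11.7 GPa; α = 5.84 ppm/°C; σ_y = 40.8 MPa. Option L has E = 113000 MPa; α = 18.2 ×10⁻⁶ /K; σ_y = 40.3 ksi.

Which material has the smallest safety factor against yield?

option D

With everything in SI (GPa, ×10⁻⁶/K, MPa):
  option D: E = 196.0, α = 15.4, σ_y = 324.0 → σ = 242 MPa, n = 1.34
  option J: E = 11.70, α = 5.84, σ_y = 40.80 → σ = 5.47 MPa, n = 7.45
  option L: E = 113.0, α = 18.2, σ_y = 277.9 → σ = 165 MPa, n = 1.69
Option D has the lowest safety factor, n = 1.34.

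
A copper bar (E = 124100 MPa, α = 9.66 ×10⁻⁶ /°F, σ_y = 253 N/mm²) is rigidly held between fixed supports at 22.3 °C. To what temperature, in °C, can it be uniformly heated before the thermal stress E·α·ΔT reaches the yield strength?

140 °C

E = 124100 MPa = 124.1 GPa.
α = 9.66×10⁻⁶/°F × 9/5 = 17.4×10⁻⁶/K.
σ_y = 253 N/mm² = 253.0 MPa.
E·α·ΔT = 253.0 MPa ⇒ ΔT = 253.0 / (124.1×10³ × 17.4×10⁻⁶) = 117.2 K.
T = 22.3 + 117.2 = 139.5 °C.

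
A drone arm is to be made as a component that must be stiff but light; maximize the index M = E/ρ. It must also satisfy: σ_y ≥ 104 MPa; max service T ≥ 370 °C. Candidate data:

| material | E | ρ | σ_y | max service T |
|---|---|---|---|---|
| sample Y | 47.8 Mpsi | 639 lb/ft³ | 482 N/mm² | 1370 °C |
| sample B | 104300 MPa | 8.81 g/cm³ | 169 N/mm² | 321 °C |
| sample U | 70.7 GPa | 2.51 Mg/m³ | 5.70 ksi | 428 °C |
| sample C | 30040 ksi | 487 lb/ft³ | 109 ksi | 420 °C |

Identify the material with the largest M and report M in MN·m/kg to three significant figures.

sample Y, M = 32.2 MN·m/kg

Screen on constraints: σ_y ≥ 104 MPa; max service T ≥ 370 °C. Survivors: sample Y, sample C.
In SI units:
  sample Y: E = 329.6 GPa, ρ = 10240 kg/m³
  sample C: E = 207.1 GPa, ρ = 7801 kg/m³
  sample Y: M = 32.2 MN·m/kg
  sample C: M = 26.6 MN·m/kg
Highest index: sample Y.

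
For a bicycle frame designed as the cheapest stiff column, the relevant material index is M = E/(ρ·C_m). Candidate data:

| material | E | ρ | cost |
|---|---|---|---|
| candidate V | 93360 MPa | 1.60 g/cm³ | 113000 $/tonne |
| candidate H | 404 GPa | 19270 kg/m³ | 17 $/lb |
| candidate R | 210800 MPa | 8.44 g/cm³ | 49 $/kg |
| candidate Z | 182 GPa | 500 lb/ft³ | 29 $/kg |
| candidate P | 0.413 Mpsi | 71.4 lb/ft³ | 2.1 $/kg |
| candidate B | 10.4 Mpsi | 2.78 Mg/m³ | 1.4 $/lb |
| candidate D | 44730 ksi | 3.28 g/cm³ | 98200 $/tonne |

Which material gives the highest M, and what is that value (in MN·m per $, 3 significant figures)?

In SI units:
  candidate V: E = 93.36 GPa, ρ = 1600 kg/m³, cost = 113.0 $/kg
  candidate H: E = 404.0 GPa, ρ = 19270 kg/m³, cost = 37.48 $/kg
  candidate R: E = 210.8 GPa, ρ = 8440 kg/m³, cost = 49.00 $/kg
  candidate Z: E = 182.0 GPa, ρ = 8009 kg/m³, cost = 29.00 $/kg
  candidate P: E = 2.848 GPa, ρ = 1144 kg/m³, cost = 2.100 $/kg
  candidate B: E = 71.71 GPa, ρ = 2780 kg/m³, cost = 3.086 $/kg
  candidate D: E = 308.4 GPa, ρ = 3280 kg/m³, cost = 98.20 $/kg
  candidate B: M = 8.36 MN·m per $
  candidate P: M = 1.19 MN·m per $
  candidate D: M = 0.957 MN·m per $
  candidate Z: M = 0.784 MN·m per $
  candidate H: M = 0.559 MN·m per $
  candidate V: M = 0.516 MN·m per $
  candidate R: M = 0.510 MN·m per $
Candidate B ranks first.

candidate B, M = 8.36 MN·m per $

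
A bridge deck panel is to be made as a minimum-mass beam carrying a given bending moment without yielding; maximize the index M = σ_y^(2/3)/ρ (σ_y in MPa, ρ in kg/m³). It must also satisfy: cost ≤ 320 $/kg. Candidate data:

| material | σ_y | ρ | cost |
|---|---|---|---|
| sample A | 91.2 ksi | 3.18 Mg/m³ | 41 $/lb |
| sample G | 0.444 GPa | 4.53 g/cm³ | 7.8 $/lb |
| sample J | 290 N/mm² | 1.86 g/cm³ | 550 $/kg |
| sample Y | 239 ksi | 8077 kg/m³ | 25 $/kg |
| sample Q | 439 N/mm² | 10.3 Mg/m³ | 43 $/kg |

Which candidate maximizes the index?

sample A

Screen on constraints: cost ≤ 320 $/kg. Survivors: sample A, sample G, sample Y, sample Q.
Convert each candidate to consistent units, then evaluate M:
  sample A: σ_y = 628.8 MPa, ρ = 3180 kg/m³
  sample G: σ_y = 444.0 MPa, ρ = 4530 kg/m³
  sample Y: σ_y = 1648 MPa, ρ = 8077 kg/m³
  sample Q: σ_y = 439.0 MPa, ρ = 10300 kg/m³
  sample A: M = 23.1×10⁻³
  sample Y: M = 17.3×10⁻³
  sample G: M = 12.8×10⁻³
  sample Q: M = 5.61×10⁻³
Sample A has the largest M.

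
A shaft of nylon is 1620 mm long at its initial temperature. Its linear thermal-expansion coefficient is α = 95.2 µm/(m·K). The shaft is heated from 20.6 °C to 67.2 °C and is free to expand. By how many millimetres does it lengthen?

7.19 mm

ΔT = 67.2 − 20.6 = 46.60 K.
ΔL = α·L₀·ΔT = 95.2×10⁻⁶ × 1620 mm × 46.60 K = 7.19 mm.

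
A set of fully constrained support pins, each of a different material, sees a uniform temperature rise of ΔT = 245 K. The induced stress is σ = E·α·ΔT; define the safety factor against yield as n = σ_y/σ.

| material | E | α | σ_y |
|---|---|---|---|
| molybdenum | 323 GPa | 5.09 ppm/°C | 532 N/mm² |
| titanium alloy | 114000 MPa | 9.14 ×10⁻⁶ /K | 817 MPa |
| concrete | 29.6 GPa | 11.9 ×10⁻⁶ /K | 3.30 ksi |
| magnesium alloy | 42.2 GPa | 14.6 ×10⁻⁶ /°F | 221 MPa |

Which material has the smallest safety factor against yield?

concrete

With everything in SI (GPa, ×10⁻⁶/K, MPa):
  molybdenum: E = 323.0, α = 5.09, σ_y = 532.0 → σ = 403 MPa, n = 1.32
  titanium alloy: E = 114.0, α = 9.14, σ_y = 817.0 → σ = 255 MPa, n = 3.20
  concrete: E = 29.60, α = 11.9, σ_y = 22.75 → σ = 86.3 MPa, n = 0.264
  magnesium alloy: E = 42.20, α = 26.3, σ_y = 221.0 → σ = 272 MPa, n = 0.813
The minimum is concrete at n = 0.264.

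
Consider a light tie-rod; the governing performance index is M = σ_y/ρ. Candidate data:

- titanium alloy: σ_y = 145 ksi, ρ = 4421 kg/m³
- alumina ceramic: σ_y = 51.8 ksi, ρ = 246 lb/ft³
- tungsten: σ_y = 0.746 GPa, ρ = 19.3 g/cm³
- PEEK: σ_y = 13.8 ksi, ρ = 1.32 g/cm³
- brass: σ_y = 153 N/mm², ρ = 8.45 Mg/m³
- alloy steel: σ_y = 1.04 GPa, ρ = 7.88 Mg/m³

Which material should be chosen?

In SI units:
  titanium alloy: σ_y = 999.7 MPa, ρ = 4421 kg/m³
  alumina ceramic: σ_y = 357.1 MPa, ρ = 3941 kg/m³
  tungsten: σ_y = 746.0 MPa, ρ = 19300 kg/m³
  PEEK: σ_y = 95.15 MPa, ρ = 1320 kg/m³
  brass: σ_y = 153.0 MPa, ρ = 8450 kg/m³
  alloy steel: σ_y = 1040 MPa, ρ = 7880 kg/m³
  titanium alloy: M = 226 kN·m/kg
  alloy steel: M = 132 kN·m/kg
  alumina ceramic: M = 90.6 kN·m/kg
  PEEK: M = 72.1 kN·m/kg
  tungsten: M = 38.7 kN·m/kg
  brass: M = 18.1 kN·m/kg
The maximum is for titanium alloy.

titanium alloy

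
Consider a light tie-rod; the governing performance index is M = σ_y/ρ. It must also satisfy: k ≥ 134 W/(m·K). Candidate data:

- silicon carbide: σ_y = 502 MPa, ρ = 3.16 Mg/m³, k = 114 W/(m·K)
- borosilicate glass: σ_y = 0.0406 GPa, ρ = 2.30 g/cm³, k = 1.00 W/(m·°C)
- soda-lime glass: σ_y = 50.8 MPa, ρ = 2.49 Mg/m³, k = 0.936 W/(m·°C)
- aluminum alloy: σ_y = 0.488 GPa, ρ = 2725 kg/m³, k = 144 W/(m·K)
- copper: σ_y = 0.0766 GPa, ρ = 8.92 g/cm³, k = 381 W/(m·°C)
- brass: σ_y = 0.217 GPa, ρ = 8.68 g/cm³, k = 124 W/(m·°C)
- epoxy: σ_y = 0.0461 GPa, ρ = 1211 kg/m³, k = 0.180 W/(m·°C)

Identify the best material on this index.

aluminum alloy

Screen on constraints: k ≥ 134 W/(m·K). Survivors: aluminum alloy, copper.
Convert each candidate to consistent units, then evaluate M:
  aluminum alloy: σ_y = 488.0 MPa, ρ = 2725 kg/m³
  copper: σ_y = 76.60 MPa, ρ = 8920 kg/m³
  aluminum alloy: M = 179 kN·m/kg
  copper: M = 8.59 kN·m/kg
Highest index: aluminum alloy.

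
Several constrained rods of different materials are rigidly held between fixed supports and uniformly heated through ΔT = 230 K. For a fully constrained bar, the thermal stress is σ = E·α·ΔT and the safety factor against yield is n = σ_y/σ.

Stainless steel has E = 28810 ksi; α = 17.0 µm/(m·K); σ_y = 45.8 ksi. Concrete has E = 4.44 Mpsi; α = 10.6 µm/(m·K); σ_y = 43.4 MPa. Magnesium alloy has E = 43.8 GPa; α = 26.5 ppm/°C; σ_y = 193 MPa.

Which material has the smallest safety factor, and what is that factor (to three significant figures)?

With everything in SI (GPa, ×10⁻⁶/K, MPa):
  stainless steel: E = 198.6, α = 17.0, σ_y = 315.8 → σ = 777 MPa, n = 0.407
  concrete: E = 30.61, α = 10.6, σ_y = 43.40 → σ = 74.6 MPa, n = 0.582
  magnesium alloy: E = 43.80, α = 26.5, σ_y = 193.0 → σ = 267 MPa, n = 0.723
Smallest n: stainless steel with n = 0.407.

stainless steel, n = 0.407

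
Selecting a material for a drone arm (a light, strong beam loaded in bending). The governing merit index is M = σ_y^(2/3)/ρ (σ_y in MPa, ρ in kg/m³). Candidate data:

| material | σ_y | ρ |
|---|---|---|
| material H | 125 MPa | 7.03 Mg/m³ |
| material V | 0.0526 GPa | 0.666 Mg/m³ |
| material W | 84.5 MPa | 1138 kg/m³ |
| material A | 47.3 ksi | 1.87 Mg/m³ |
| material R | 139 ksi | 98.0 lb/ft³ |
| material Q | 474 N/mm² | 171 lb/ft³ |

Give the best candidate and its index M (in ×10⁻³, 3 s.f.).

In SI units:
  material H: σ_y = 125.0 MPa, ρ = 7030 kg/m³
  material V: σ_y = 52.60 MPa, ρ = 666.0 kg/m³
  material W: σ_y = 84.50 MPa, ρ = 1138 kg/m³
  material A: σ_y = 326.1 MPa, ρ = 1870 kg/m³
  material R: σ_y = 958.4 MPa, ρ = 1570 kg/m³
  material Q: σ_y = 474.0 MPa, ρ = 2739 kg/m³
  material R: M = 61.9×10⁻³
  material A: M = 25.3×10⁻³
  material Q: M = 22.2×10⁻³
  material V: M = 21.1×10⁻³
  material W: M = 16.9×10⁻³
  material H: M = 3.56×10⁻³
The maximum is for material R.

material R, M = 61.9×10⁻³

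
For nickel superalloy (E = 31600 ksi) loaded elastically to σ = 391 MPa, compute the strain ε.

1.79×10⁻³

E = 31600 ksi = 217.9 GPa = 217900 MPa.
ε = σ/E = 391 / 217900 = 1.79×10⁻³.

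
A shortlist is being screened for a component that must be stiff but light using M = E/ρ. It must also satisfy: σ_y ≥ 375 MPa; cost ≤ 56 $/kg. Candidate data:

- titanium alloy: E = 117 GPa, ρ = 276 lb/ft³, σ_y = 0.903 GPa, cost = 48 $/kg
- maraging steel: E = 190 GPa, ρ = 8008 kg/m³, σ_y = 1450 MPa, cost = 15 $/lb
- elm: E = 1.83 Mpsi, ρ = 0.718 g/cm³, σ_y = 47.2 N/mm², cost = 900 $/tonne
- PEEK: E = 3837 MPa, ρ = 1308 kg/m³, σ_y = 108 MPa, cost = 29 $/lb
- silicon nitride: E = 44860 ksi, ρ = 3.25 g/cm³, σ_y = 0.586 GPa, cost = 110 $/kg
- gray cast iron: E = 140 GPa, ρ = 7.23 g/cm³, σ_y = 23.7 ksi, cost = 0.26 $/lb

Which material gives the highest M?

titanium alloy

Screen on constraints: σ_y ≥ 375 MPa; cost ≤ 56 $/kg. Survivors: titanium alloy, maraging steel.
In SI units:
  titanium alloy: E = 117.0 GPa, ρ = 4421 kg/m³
  maraging steel: E = 190.0 GPa, ρ = 8008 kg/m³
  titanium alloy: M = 26.5 MN·m/kg
  maraging steel: M = 23.7 MN·m/kg
Highest index: titanium alloy.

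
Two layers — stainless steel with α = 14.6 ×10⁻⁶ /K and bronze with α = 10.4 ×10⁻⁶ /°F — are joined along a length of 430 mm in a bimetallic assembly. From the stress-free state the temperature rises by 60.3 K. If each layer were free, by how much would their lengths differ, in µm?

bronze: α = 10.4×10⁻⁶/°F × 9/5 = 18.7×10⁻⁶/K.
Δα = |14.6 − 18.7|×10⁻⁶/K = 4.12×10⁻⁶/K.
ΔL_mismatch = Δα·L·ΔT = 4.12×10⁻⁶ × 430.0 mm × 60.3 K = 107 µm.

107 µm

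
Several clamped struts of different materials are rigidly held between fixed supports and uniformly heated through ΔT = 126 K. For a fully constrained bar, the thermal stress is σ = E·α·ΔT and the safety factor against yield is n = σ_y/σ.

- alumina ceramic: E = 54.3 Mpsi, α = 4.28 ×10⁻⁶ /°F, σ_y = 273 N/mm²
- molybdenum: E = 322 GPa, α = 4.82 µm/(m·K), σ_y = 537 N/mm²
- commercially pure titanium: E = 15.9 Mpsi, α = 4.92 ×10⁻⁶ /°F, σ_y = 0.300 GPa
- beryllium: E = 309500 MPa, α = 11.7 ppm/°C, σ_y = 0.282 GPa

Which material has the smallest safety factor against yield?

beryllium

Per material, after unit conversion:
  alumina ceramic: E = 374.4, α = 7.70, σ_y = 273.0 → σ = 363 MPa, n = 0.751
  molybdenum: E = 322.0, α = 4.82, σ_y = 537.0 → σ = 196 MPa, n = 2.75
  commercially pure titanium: E = 109.6, α = 8.86, σ_y = 300.0 → σ = 122 MPa, n = 2.45
  beryllium: E = 309.5, α = 11.7, σ_y = 282.0 → σ = 456 MPa, n = 0.618
Smallest n: beryllium with n = 0.618.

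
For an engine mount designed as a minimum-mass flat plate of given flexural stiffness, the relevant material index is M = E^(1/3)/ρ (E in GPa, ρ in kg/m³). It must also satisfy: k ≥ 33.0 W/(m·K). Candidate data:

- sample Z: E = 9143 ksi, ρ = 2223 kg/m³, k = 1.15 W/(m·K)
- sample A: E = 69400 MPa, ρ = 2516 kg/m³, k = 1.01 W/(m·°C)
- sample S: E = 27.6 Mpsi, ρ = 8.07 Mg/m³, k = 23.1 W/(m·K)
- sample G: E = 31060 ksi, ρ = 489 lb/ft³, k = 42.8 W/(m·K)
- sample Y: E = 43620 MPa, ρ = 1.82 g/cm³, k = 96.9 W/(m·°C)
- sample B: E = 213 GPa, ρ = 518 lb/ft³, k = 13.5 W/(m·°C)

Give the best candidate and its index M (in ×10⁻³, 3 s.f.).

sample Y, M = 1.93×10⁻³

Screen on constraints: k ≥ 33.0 W/(m·K). Survivors: sample G, sample Y.
Normalizing units and computing the index:
  sample G: E = 214.2 GPa, ρ = 7833 kg/m³
  sample Y: E = 43.62 GPa, ρ = 1820 kg/m³
  sample Y: M = 1.93×10⁻³
  sample G: M = 0.764×10⁻³
Sample Y ranks first.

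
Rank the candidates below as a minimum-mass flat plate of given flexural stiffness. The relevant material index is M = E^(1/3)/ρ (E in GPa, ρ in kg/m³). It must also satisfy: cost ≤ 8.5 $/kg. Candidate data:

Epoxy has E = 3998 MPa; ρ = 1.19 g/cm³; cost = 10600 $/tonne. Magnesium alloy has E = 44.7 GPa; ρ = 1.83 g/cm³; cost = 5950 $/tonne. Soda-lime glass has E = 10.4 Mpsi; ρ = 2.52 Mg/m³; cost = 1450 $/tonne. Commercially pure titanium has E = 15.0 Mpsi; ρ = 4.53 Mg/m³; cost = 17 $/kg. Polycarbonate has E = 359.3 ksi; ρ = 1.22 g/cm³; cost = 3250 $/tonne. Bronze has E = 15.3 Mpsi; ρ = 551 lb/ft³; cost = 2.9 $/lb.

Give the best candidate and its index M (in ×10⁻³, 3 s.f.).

Screen on constraints: cost ≤ 8.5 $/kg. Survivors: magnesium alloy, soda-lime glass, polycarbonate, bronze.
After converting to SI:
  magnesium alloy: E = 44.70 GPa, ρ = 1830 kg/m³
  soda-lime glass: E = 71.71 GPa, ρ = 2520 kg/m³
  polycarbonate: E = 2.477 GPa, ρ = 1220 kg/m³
  bronze: E = 105.5 GPa, ρ = 8826 kg/m³
  magnesium alloy: M = 1.94×10⁻³
  soda-lime glass: M = 1.65×10⁻³
  polycarbonate: M = 1.11×10⁻³
  bronze: M = 0.535×10⁻³
The maximum is for magnesium alloy.

magnesium alloy, M = 1.94×10⁻³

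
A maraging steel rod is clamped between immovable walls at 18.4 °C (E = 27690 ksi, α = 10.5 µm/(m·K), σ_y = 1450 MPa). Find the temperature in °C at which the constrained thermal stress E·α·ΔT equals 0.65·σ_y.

E = 27690 ksi = 190.9 GPa.
E·α·ΔT = 942.5 MPa ⇒ ΔT = 942.5 / (190.9×10³ × 10.5×10⁻⁶) = 470.2 K.
T = 18.4 + 470.2 = 488.6 °C.

489 °C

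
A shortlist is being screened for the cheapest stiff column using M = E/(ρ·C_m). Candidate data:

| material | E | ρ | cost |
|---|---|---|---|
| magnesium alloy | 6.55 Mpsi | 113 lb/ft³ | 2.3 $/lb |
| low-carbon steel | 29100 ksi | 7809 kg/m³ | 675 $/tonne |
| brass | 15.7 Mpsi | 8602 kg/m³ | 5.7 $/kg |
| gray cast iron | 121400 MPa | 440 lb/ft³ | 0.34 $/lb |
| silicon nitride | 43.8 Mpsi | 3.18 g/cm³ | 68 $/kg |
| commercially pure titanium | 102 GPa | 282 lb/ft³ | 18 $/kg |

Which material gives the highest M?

low-carbon steel

Normalizing units and computing the index:
  magnesium alloy: E = 45.16 GPa, ρ = 1810 kg/m³, cost = 5.071 $/kg
  low-carbon steel: E = 200.6 GPa, ρ = 7809 kg/m³, cost = 0.6750 $/kg
  brass: E = 108.2 GPa, ρ = 8602 kg/m³, cost = 5.700 $/kg
  gray cast iron: E = 121.4 GPa, ρ = 7048 kg/m³, cost = 0.7496 $/kg
  silicon nitride: E = 302.0 GPa, ρ = 3180 kg/m³, cost = 68.00 $/kg
  commercially pure titanium: E = 102.0 GPa, ρ = 4517 kg/m³, cost = 18.00 $/kg
  low-carbon steel: M = 38.1 MN·m per $
  gray cast iron: M = 23.0 MN·m per $
  magnesium alloy: M = 4.92 MN·m per $
  brass: M = 2.21 MN·m per $
  silicon nitride: M = 1.40 MN·m per $
  commercially pure titanium: M = 1.25 MN·m per $
Low-carbon steel has the largest M.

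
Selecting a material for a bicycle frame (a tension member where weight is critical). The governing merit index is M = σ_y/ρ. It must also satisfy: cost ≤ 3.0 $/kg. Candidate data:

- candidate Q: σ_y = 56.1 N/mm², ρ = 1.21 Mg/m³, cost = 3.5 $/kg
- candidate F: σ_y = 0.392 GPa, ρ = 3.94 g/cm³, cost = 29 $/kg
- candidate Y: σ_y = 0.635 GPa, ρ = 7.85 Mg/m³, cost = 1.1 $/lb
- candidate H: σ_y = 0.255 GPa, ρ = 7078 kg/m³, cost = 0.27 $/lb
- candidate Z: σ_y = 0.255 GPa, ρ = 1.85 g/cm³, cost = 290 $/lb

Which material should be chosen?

candidate Y

Screen on constraints: cost ≤ 3.0 $/kg. Survivors: candidate Y, candidate H.
After converting to SI:
  candidate Y: σ_y = 635.0 MPa, ρ = 7850 kg/m³
  candidate H: σ_y = 255.0 MPa, ρ = 7078 kg/m³
  candidate Y: M = 80.9 kN·m/kg
  candidate H: M = 36.0 kN·m/kg
Candidate Y ranks first.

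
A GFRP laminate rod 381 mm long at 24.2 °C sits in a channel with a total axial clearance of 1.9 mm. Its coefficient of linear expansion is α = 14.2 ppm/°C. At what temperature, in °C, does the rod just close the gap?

375 °C

α·L₀·ΔT = 1.9 mm ⇒ ΔT = 1.9 / (14.2×10⁻⁶ × 381.0) = 351.2 K.
T = 24.2 + 351.2 = 375.4 °C.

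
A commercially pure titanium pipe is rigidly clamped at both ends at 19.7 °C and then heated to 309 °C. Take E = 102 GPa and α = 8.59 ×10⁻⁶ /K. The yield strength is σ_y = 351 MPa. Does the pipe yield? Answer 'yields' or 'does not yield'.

does not yield

ΔT = 289.3 K. Constrained thermal stress σ = E·α·ΔT = 102.0×10³ MPa × 8.59×10⁻⁶ × 289.3 = 253 MPa (compressive).
Compare to σ_y = 351 MPa: σ < σ_y, so it does not yield.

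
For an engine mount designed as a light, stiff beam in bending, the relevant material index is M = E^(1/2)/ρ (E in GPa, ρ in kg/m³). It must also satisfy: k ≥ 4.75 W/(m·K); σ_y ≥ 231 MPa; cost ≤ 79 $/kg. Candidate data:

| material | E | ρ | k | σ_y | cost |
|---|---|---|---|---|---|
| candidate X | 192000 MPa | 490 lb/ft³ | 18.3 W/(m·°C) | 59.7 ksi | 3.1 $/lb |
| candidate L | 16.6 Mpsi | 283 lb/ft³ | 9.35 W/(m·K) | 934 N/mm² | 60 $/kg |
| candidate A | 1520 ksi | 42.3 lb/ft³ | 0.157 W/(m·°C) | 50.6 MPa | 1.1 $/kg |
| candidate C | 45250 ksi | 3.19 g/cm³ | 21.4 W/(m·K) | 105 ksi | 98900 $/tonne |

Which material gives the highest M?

Screen on constraints: k ≥ 4.75 W/(m·K); σ_y ≥ 231 MPa; cost ≤ 79 $/kg. Survivors: candidate X, candidate L.
Normalizing units and computing the index:
  candidate X: E = 192.0 GPa, ρ = 7849 kg/m³
  candidate L: E = 114.5 GPa, ρ = 4533 kg/m³
  candidate L: M = 2.36×10⁻³
  candidate X: M = 1.77×10⁻³
Candidate L ranks first.

candidate L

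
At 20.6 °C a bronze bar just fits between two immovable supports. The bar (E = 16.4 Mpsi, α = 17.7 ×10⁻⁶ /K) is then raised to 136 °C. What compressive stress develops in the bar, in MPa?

231 MPa

E = 16.4 Mpsi = 113.1 GPa.
ΔT = 115.4 K. Constrained thermal stress σ = E·α·ΔT = 113.1×10³ MPa × 17.7×10⁻⁶ × 115.4 = 231 MPa (compressive).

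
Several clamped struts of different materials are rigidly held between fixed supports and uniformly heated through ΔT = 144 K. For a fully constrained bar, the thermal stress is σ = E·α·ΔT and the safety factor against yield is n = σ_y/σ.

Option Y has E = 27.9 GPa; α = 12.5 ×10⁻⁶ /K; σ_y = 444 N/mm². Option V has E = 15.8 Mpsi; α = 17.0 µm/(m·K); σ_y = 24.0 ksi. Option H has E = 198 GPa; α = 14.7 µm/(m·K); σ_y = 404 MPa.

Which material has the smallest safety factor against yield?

option V

With everything in SI (GPa, ×10⁻⁶/K, MPa):
  option Y: E = 27.90, α = 12.5, σ_y = 444.0 → σ = 50.2 MPa, n = 8.84
  option V: E = 108.9, α = 17.0, σ_y = 165.5 → σ = 267 MPa, n = 0.621
  option H: E = 198.0, α = 14.7, σ_y = 404.0 → σ = 419 MPa, n = 0.964
Smallest n: option V with n = 0.621.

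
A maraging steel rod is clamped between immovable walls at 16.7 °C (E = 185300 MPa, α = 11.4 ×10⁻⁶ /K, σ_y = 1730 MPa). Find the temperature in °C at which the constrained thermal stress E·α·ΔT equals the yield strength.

E = 185300 MPa = 185.3 GPa.
E·α·ΔT = 1730 MPa ⇒ ΔT = 1730 / (185.3×10³ × 11.4×10⁻⁶) = 819.0 K.
T = 16.7 + 819.0 = 835.7 °C.

836 °C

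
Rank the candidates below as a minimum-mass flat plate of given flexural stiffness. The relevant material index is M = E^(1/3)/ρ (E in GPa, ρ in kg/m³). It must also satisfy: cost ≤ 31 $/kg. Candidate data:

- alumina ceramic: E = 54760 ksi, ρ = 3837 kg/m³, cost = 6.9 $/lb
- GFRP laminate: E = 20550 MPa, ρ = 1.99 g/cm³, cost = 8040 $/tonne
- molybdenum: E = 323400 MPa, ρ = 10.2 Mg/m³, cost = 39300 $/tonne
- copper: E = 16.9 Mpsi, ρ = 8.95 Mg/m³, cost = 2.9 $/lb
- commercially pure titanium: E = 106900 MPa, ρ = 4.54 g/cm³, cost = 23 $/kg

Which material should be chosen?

Screen on constraints: cost ≤ 31 $/kg. Survivors: alumina ceramic, GFRP laminate, copper, commercially pure titanium.
In SI units:
  alumina ceramic: E = 377.6 GPa, ρ = 3837 kg/m³
  GFRP laminate: E = 20.55 GPa, ρ = 1990 kg/m³
  copper: E = 116.5 GPa, ρ = 8950 kg/m³
  commercially pure titanium: E = 106.9 GPa, ρ = 4540 kg/m³
  alumina ceramic: M = 1.88×10⁻³
  GFRP laminate: M = 1.38×10⁻³
  commercially pure titanium: M = 1.05×10⁻³
  copper: M = 0.546×10⁻³
Alumina ceramic has the largest M.

alumina ceramic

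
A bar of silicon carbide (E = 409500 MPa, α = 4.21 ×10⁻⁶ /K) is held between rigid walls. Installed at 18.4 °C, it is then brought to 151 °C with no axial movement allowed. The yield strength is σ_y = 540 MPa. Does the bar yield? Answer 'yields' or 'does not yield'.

E = 409500 MPa = 409.5 GPa.
ΔT = 132.6 K. Constrained thermal stress σ = E·α·ΔT = 409.5×10³ MPa × 4.21×10⁻⁶ × 132.6 = 229 MPa (compressive).
Compare to σ_y = 540 MPa: σ < σ_y, so it does not yield.

does not yield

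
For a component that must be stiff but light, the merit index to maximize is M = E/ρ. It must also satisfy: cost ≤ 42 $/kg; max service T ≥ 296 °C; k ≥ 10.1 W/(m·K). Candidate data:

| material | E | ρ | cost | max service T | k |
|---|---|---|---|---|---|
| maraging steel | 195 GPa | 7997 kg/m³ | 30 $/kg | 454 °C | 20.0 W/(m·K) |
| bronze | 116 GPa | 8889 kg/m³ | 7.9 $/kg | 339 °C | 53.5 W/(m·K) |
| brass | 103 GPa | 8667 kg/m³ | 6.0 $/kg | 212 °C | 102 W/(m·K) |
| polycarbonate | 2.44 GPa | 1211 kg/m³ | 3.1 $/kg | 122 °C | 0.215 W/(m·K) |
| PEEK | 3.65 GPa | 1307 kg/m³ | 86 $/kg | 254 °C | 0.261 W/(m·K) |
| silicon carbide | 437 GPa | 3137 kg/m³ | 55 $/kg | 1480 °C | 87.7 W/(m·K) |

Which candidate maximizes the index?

maraging steel

Screen on constraints: cost ≤ 42 $/kg; max service T ≥ 296 °C; k ≥ 10.1 W/(m·K). Survivors: maraging steel, bronze.
Evaluate M for each candidate:
  maraging steel: M = 24.4 MN·m/kg
  bronze: M = 13.0 MN·m/kg
Maraging steel ranks first.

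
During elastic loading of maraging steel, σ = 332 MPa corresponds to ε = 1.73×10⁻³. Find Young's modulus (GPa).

E = σ/ε = 332 MPa / 1.73×10⁻³ = 191900 MPa = 192 GPa.

192 GPa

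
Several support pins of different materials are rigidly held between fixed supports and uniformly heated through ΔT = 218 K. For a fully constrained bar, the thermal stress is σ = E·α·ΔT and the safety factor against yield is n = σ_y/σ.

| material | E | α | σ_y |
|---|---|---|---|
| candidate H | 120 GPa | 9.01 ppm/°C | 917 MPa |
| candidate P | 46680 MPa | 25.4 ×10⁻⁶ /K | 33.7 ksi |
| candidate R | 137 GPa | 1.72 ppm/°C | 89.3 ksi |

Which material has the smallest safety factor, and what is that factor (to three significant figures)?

With everything in SI (GPa, ×10⁻⁶/K, MPa):
  candidate H: E = 120.0, α = 9.01, σ_y = 917.0 → σ = 236 MPa, n = 3.89
  candidate P: E = 46.68, α = 25.4, σ_y = 232.4 → σ = 258 MPa, n = 0.899
  candidate R: E = 137.0, α = 1.72, σ_y = 615.7 → σ = 51.4 MPa, n = 12.0
Smallest n: candidate P with n = 0.899.

candidate P, n = 0.899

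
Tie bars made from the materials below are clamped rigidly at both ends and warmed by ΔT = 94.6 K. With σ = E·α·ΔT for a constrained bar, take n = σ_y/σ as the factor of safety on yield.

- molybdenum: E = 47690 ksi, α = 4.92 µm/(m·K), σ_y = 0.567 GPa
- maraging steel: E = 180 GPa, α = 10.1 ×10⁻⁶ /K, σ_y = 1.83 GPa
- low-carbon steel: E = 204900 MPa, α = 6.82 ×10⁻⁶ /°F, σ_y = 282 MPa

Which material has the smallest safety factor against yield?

With everything in SI (GPa, ×10⁻⁶/K, MPa):
  molybdenum: E = 328.8, α = 4.92, σ_y = 567.0 → σ = 153 MPa, n = 3.70
  maraging steel: E = 180.0, α = 10.1, σ_y = 1830 → σ = 172 MPa, n = 10.6
  low-carbon steel: E = 204.9, α = 12.3, σ_y = 282.0 → σ = 238 MPa, n = 1.19
Low-carbon steel has the lowest safety factor, n = 1.19.

low-carbon steel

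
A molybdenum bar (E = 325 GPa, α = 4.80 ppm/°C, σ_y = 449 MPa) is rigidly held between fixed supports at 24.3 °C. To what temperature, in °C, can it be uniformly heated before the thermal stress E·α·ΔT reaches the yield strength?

E·α·ΔT = 449.0 MPa ⇒ ΔT = 449.0 / (325.0×10³ × 4.80×10⁻⁶) = 287.8 K.
T = 24.3 + 287.8 = 312.1 °C.

312 °C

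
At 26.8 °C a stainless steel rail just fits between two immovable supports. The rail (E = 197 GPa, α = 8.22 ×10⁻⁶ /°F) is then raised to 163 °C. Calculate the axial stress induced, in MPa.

397 MPa

α = 8.22×10⁻⁶/°F × 9/5 = 14.8×10⁻⁶/K.
ΔT = 136.2 K. Constrained thermal stress σ = E·α·ΔT = 197.0×10³ MPa × 14.8×10⁻⁶ × 136.2 = 397 MPa (compressive).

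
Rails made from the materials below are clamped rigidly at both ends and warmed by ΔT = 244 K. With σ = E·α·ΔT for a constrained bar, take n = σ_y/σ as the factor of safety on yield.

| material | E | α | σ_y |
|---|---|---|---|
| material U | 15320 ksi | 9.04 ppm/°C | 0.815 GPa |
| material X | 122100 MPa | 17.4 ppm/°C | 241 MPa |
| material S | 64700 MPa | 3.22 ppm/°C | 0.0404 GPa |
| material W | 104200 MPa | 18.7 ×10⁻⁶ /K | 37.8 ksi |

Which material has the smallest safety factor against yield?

material X

Converting E to GPa, α to ×10⁻⁶/K, σ_y to MPa, then σ and n for each:
  material U: E = 105.6, α = 9.04, σ_y = 815.0 → σ = 233 MPa, n = 3.50
  material X: E = 122.1, α = 17.4, σ_y = 241.0 → σ = 518 MPa, n = 0.465
  material S: E = 64.70, α = 3.22, σ_y = 40.40 → σ = 50.8 MPa, n = 0.795
  material W: E = 104.2, α = 18.7, σ_y = 260.6 → σ = 475 MPa, n = 0.548
Material X has the lowest safety factor, n = 0.465.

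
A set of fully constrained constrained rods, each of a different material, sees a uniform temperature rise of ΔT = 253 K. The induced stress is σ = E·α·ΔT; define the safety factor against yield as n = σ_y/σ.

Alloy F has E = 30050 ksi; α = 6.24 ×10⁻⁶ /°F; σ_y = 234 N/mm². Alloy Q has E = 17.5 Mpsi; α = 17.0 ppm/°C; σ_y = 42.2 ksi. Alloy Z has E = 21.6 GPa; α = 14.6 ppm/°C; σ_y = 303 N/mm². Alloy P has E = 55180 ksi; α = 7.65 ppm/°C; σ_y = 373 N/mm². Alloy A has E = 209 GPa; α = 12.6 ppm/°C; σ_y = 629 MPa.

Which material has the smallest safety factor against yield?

alloy F

Converting E to GPa, α to ×10⁻⁶/K, σ_y to MPa, then σ and n for each:
  alloy F: E = 207.2, α = 11.2, σ_y = 234.0 → σ = 589 MPa, n = 0.397
  alloy Q: E = 120.7, α = 17.0, σ_y = 291.0 → σ = 519 MPa, n = 0.561
  alloy Z: E = 21.60, α = 14.6, σ_y = 303.0 → σ = 79.8 MPa, n = 3.80
  alloy P: E = 380.5, α = 7.65, σ_y = 373.0 → σ = 736 MPa, n = 0.507
  alloy A: E = 209.0, α = 12.6, σ_y = 629.0 → σ = 666 MPa, n = 0.944
The minimum is alloy F at n = 0.397.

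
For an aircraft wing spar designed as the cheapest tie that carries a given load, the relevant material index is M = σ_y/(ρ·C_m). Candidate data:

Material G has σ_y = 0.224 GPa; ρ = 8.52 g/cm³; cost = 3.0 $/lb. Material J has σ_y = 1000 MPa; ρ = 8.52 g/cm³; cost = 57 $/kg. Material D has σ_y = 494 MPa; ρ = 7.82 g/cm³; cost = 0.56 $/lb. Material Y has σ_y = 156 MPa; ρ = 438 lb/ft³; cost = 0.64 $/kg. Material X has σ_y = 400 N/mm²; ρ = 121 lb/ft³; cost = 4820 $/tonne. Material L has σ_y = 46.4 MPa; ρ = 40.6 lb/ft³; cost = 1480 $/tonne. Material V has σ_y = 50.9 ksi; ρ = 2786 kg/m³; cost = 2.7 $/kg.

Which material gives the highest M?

After converting to SI:
  material G: σ_y = 224.0 MPa, ρ = 8520 kg/m³, cost = 6.614 $/kg
  material J: σ_y = 1000 MPa, ρ = 8520 kg/m³, cost = 57.00 $/kg
  material D: σ_y = 494.0 MPa, ρ = 7820 kg/m³, cost = 1.235 $/kg
  material Y: σ_y = 156.0 MPa, ρ = 7016 kg/m³, cost = 0.6400 $/kg
  material X: σ_y = 400.0 MPa, ρ = 1938 kg/m³, cost = 4.820 $/kg
  material L: σ_y = 46.40 MPa, ρ = 650.3 kg/m³, cost = 1.480 $/kg
  material V: σ_y = 350.9 MPa, ρ = 2786 kg/m³, cost = 2.700 $/kg
  material D: M = 51.2 kN·m per $
  material L: M = 48.2 kN·m per $
  material V: M = 46.7 kN·m per $
  material X: M = 42.8 kN·m per $
  material Y: M = 34.7 kN·m per $
  material G: M = 3.98 kN·m per $
  material J: M = 2.06 kN·m per $
The maximum is for material D.

material D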